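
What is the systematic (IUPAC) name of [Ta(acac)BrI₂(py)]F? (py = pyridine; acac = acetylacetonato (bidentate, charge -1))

The 1 fluoride counter-ion carries a total charge of -1, so each complex ion is 1+.
Ligand charges: 1×pyridine (neutral), 1×acetylacetonato (-1 each), 1×bromo (-1 each), 2×iodo (-1 each); total -4. So Ta + (-4) = 1+, giving Ta = +5.
Ligands are named alphabetically: acetylacetonato before bromo before iodo before pyridine.

(acetylacetonato)bromodiiodo(pyridine)tantalum(V) fluoride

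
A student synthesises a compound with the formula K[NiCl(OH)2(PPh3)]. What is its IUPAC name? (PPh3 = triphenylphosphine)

potassium chlorodihydroxo(triphenylphosphine)nickelate(II)

The 1 potassium counter-ion carries a total charge of +1, so each complex ion is 1−.
Ligand charges: 2×hydroxo (-1 each), 1×chloro (-1 each), 1×triphenylphosphine (neutral); total -3. So Ni + (-3) = 1−, giving Ni = +2.
The complex ion is anionic, so nickel takes the -ate form nickelate(II).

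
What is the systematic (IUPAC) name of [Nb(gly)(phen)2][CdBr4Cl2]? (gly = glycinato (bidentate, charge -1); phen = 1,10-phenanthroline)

(glycinato)bis(1,10-phenanthroline)niobium(V) tetrabromodichlorocadmate(II)

Both ions are complex: the cation is named first with the plain metal name, the anion second with the -ate form; each ion's ligands are alphabetised independently.
Cadmium is always +2 in its complexes; the anion's ligand charges sum to -6, so the complex anion is 4−.
A 1:1 salt means the cation carries the equal and opposite charge, 4+.
Cation: ligand charges sum to -1; for the ion to be 4+, Nb = +5.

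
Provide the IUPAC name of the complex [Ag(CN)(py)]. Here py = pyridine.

cyano(pyridine)silver(I)

There is no counter-ion, so the complex is neutral overall.
Ligand charges: 1×cyano (-1 each), 1×pyridine (neutral); total -1. So Ag + (-1) = 0, giving Ag = +1.
Ligands are named alphabetically: cyano before pyridine.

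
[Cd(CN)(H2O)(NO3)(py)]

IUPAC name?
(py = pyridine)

aquacyanonitrato(pyridine)cadmium(II)

There is no counter-ion, so the complex is neutral overall.
Ligand charges: 1×pyridine (neutral), 1×cyano (-1 each), 1×aqua (neutral), 1×nitrato (-1 each); total -2. So Cd + (-2) = 0, giving Cd = +2.
Ligands are named alphabetically: aqua before cyano before nitrato before pyridine.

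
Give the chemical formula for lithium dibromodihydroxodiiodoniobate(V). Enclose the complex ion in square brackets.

Ligands: 2 bromo (Br, -1), 2 iodo (I, -1), 2 hydroxo (OH, -1). Ligand charge sum = -6.
Charge balance with lithium (+1) requires 1 complex ion per 1 lithium.

Li[NbBr2I2(OH)2]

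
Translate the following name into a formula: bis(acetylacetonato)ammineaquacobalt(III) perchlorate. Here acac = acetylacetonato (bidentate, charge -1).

[Co(acac)2(H2O)(NH3)]ClO4

Ligands: 2 acetylacetonato (acac, -1), 1 aqua (H2O, neutral), 1 ammine (NH3, neutral). Ligand charge sum = -2.
Charge balance with perchlorate (-1) requires 1 complex ion per 1 perchlorate.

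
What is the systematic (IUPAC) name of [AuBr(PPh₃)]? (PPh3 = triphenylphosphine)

bromo(triphenylphosphine)gold(I)

There is no counter-ion, so the complex is neutral overall.
Ligand charges: 1×triphenylphosphine (neutral), 1×bromo (-1 each); total -1. So Au + (-1) = 0, giving Au = +1.
Ligands are named alphabetically: bromo before triphenylphosphine.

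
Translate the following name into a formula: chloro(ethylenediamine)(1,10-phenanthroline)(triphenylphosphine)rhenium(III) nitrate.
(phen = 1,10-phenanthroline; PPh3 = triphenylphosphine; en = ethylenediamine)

Ligands: 1 1,10-phenanthroline (phen, neutral), 1 chloro (Cl, -1), 1 triphenylphosphine (PPh3, neutral), 1 ethylenediamine (en, neutral). Ligand charge sum = -1.
With Re in oxidation state +3, the complex ion is [Re...]^2+.
Charge balance with nitrate (-1) requires 1 complex ion per 2 nitrate.

[ReCl(en)(phen)(PPh3)](NO3)2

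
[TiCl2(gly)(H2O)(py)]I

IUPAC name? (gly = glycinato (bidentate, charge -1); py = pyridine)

The 1 iodide counter-ion carries a total charge of -1, so each complex ion is 1+.
Ligand charges: 1×glycinato (-1 each), 1×pyridine (neutral), 2×chloro (-1 each), 1×aqua (neutral); total -3. So Ti + (-3) = 1+, giving Ti = +4.
Ligands are named alphabetically: aqua before chloro before glycinato before pyridine.

aquadichloro(glycinato)(pyridine)titanium(IV) iodide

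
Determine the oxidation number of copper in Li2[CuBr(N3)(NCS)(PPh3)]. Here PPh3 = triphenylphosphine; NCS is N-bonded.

+1

2 lithium outside the brackets (+1 each) → the complex ion is 2−.
Ligand charges: 1×Br = -1; 1×PPh3 neutral; 1×NCS = -1; 1×N3 = -1; sum -3.
Cu + (-3) = 2− ⇒ Cu is +1.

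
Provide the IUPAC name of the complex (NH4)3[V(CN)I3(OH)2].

The 3 ammonium counter-ions carry a total charge of +3, so each complex ion is 3−.
Ligand charges: 2×hydroxo (-1 each), 3×iodo (-1 each), 1×cyano (-1 each); total -6. So V + (-6) = 3−, giving V = +3.
The complex ion is anionic, so vanadium takes the -ate form vanadate(III).

ammonium cyanodihydroxotriiodovanadate(III)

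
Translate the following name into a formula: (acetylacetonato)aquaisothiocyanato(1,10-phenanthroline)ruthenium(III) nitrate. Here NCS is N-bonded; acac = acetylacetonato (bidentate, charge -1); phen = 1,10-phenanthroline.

[Ru(acac)(H2O)(NCS)(phen)]NO3

Ligands: 1 isothiocyanato (NCS, -1), 1 acetylacetonato (acac, -1), 1 1,10-phenanthroline (phen, neutral), 1 aqua (H2O, neutral). Ligand charge sum = -2.
Charge balance with nitrate (-1) requires 1 complex ion per 1 nitrate.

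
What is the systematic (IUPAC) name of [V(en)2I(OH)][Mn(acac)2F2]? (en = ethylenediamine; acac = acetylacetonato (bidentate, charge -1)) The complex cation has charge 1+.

bis(ethylenediamine)hydroxoiodovanadium(III) bis(acetylacetonato)difluoromanganate(III)

Both ions are complex: the cation is named first with the plain metal name, the anion second with the -ate form; each ion's ligands are alphabetised independently.
The complex cation is given as 1+; its ligand charges sum to -2, so V = +3.
A 1:1 salt means the anion carries the equal and opposite charge, 1−.
Anion: ligand charges sum to -4; for the ion to be 1−, Mn = +3.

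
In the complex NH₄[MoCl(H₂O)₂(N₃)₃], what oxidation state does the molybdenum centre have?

1 ammonium outside the brackets (+1 each) → the complex ion is 1−.
Ligand charges: 3×N3 = -3; 1×Cl = -1; 2×H2O neutral; sum -4.
Mo + (-4) = 1− ⇒ Mo is +3.

+3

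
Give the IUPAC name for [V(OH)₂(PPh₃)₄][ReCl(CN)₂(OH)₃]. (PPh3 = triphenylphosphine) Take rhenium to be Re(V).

dihydroxotetrakis(triphenylphosphine)vanadium(III) chlorodicyanotrihydroxorhenate(V)

Re is given as +5; the anion's ligand charges sum to -6, so the complex anion is 1−.
A 1:1 salt means the cation carries the equal and opposite charge, 1+.
Cation: ligand charges sum to -2; for the ion to be 1+, V = +3.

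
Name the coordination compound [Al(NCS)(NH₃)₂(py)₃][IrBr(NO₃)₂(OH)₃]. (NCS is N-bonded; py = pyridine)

diammineisothiocyanatotris(pyridine)aluminium(III) bromotrihydroxodinitratoiridate(IV)

Aluminium is always +3 in its complexes; the cation's ligand charges sum to -1, so the complex cation is 2+.
A 1:1 salt means the anion carries the equal and opposite charge, 2−.
Anion: ligand charges sum to -6; for the ion to be 2−, Ir = +4.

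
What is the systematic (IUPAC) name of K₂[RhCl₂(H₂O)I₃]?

The 2 potassium counter-ions carry a total charge of +2, so each complex ion is 2−.
Ligand charges: 3×iodo (-1 each), 2×chloro (-1 each), 1×aqua (neutral); total -5. So Rh + (-5) = 2−, giving Rh = +3.
The complex ion is anionic, so rhodium takes the -ate form rhodate(III).

potassium aquadichlorotriiodorhodate(III)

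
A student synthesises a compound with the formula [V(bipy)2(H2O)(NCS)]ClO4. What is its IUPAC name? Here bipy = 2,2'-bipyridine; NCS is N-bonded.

The 1 perchlorate counter-ion carries a total charge of -1, so each complex ion is 1+.
Ligand charges: 2×2,2'-bipyridine (neutral), 1×aqua (neutral), 1×isothiocyanato (-1 each); total -1. So V + (-1) = 1+, giving V = +2.
Ligands are named alphabetically: aqua before bipyridine before isothiocyanato.

aquabis(2,2'-bipyridine)isothiocyanatovanadium(II) perchlorate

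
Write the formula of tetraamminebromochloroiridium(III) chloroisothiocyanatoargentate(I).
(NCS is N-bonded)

[IrBrCl(NH3)4][AgCl(NCS)]

Cation [Ir…]: ligand charges -2, Ir(III) ⇒ ion charge 1+.
Anion [Ag…]: ligand charges -2, Ag(I) ⇒ ion charge 1−.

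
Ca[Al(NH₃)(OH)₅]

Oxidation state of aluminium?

1 calcium outside the brackets (+2 each) → the complex ion is 2−.
Ligand charges: 1×NH3 neutral; 5×OH = -5; sum -5.
Al + (-5) = 2− ⇒ Al is +3.

+3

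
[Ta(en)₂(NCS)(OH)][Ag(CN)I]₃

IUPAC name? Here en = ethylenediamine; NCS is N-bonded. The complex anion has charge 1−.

bis(ethylenediamine)hydroxoisothiocyanatotantalum(V) cyanoiodoargentate(I)

The complex anion is given as 1−; its ligand charges sum to -2, so Ag = +1.
With 3 anions per cation, the cation must be 3×1 = 3+.
Cation: ligand charges sum to -2; for the ion to be 3+, Ta = +5.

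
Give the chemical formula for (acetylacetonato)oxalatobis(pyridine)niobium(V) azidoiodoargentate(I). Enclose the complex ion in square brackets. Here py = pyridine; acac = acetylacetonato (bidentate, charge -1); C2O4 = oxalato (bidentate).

Cation [Nb…]: ligand charges -3, Nb(V) ⇒ ion charge 2+.
Anion [Ag…]: ligand charges -2, Ag(I) ⇒ ion charge 1−.
One 2+ cation requires 2 of the 1− anion.

[Nb(acac)(C2O4)(py)2][AgI(N3)]2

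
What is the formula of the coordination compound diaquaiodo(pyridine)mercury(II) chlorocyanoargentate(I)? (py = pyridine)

[Hg(H2O)2I(py)][AgCl(CN)]

Cation [Hg…]: ligand charges -1, Hg(II) ⇒ ion charge 1+.
Anion [Ag…]: ligand charges -2, Ag(I) ⇒ ion charge 1−.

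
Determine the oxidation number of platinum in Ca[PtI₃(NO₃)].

1 calcium outside the brackets (+2 each) → the complex ion is 2−.
Ligand charges: 3×I = -3; 1×NO3 = -1; sum -4.
Pt + (-4) = 2− ⇒ Pt is +2.

+2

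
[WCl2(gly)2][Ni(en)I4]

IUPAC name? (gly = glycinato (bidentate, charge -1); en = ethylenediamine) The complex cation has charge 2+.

dichlorobis(glycinato)tungsten(VI) (ethylenediamine)tetraiodonickelate(II)

The complex cation is given as 2+; its ligand charges sum to -4, so W = +6.
A 1:1 salt means the anion carries the equal and opposite charge, 2−.
Anion: ligand charges sum to -4; for the ion to be 2−, Ni = +2.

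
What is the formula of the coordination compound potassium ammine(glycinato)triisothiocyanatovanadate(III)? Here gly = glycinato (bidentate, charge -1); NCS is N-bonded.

K[V(gly)(NCS)3(NH3)]

Ligands: 1 ammine (NH3, neutral), 1 glycinato (gly, -1), 3 isothiocyanato (NCS, -1). Ligand charge sum = -4.
Charge balance with potassium (+1) requires 1 complex ion per 1 potassium.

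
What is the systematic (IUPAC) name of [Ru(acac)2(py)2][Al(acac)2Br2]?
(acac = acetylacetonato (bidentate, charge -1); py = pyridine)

Both ions are complex: the cation is named first with the plain metal name, the anion second with the -ate form; each ion's ligands are alphabetised independently.
Aluminium is always +3 in its complexes; the anion's ligand charges sum to -4, so the complex anion is 1−.
A 1:1 salt means the cation carries the equal and opposite charge, 1+.
Cation: ligand charges sum to -2; for the ion to be 1+, Ru = +3.

bis(acetylacetonato)bis(pyridine)ruthenium(III) bis(acetylacetonato)dibromoaluminate(III)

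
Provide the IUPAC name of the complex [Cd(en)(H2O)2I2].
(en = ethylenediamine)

There is no counter-ion, so the complex is neutral overall.
Ligand charges: 2×aqua (neutral), 1×ethylenediamine (neutral), 2×iodo (-1 each); total -2. So Cd + (-2) = 0, giving Cd = +2.
Ligands are named alphabetically: aqua before ethylenediamine before iodo.

diaqua(ethylenediamine)diiodocadmium(II)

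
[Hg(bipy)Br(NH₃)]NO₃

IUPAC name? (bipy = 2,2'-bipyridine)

The 1 nitrate counter-ion carries a total charge of -1, so each complex ion is 1+.
Ligand charges: 1×2,2'-bipyridine (neutral), 1×bromo (-1 each), 1×ammine (neutral); total -1. So Hg + (-1) = 1+, giving Hg = +2.
Ligands are named alphabetically: ammine before bipyridine before bromo.

ammine(2,2'-bipyridine)bromomercury(II) nitrate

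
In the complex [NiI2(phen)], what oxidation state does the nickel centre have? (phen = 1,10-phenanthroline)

No counter-ion: the bracketed complex is neutral.
Ligand charges: 1×phen neutral; 2×I = -2; sum -2.
Ni + (-2) = 0 ⇒ Ni is +2.

+2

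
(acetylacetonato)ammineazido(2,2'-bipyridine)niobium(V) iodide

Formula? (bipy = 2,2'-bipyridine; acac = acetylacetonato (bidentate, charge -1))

[Nb(acac)(bipy)(N3)(NH3)]I3

Ligands: 1 ammine (NH3, neutral), 1 azido (N3, -1), 1 2,2'-bipyridine (bipy, neutral), 1 acetylacetonato (acac, -1). Ligand charge sum = -2.
With Nb in oxidation state +5, the complex ion is [Nb...]^3+.
Charge balance with iodide (-1) requires 1 complex ion per 3 iodide.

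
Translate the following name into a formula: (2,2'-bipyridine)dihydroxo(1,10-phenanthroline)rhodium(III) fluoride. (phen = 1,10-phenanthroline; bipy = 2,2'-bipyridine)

[Rh(bipy)(OH)2(phen)]F

Ligands: 2 hydroxo (OH, -1), 1 1,10-phenanthroline (phen, neutral), 1 2,2'-bipyridine (bipy, neutral). Ligand charge sum = -2.
With Rh in oxidation state +3, the complex ion is [Rh...]^1+.
Charge balance with fluoride (-1) requires 1 complex ion per 1 fluoride.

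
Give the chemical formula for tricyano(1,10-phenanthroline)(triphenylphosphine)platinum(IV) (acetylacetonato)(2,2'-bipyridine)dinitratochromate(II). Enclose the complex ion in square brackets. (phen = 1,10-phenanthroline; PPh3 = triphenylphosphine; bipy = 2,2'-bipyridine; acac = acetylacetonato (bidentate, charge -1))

[Pt(CN)3(phen)(PPh3)][Cr(acac)(bipy)(NO3)2]

Cation [Pt…]: ligand charges -3, Pt(IV) ⇒ ion charge 1+.
Anion [Cr…]: ligand charges -3, Cr(II) ⇒ ion charge 1−.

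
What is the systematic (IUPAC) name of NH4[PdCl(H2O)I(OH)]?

ammonium aquachlorohydroxoiodopalladate(II)

The 1 ammonium counter-ion carries a total charge of +1, so each complex ion is 1−.
Ligand charges: 1×chloro (-1 each), 1×iodo (-1 each), 1×aqua (neutral), 1×hydroxo (-1 each); total -3. So Pd + (-3) = 1−, giving Pd = +2.
The complex ion is anionic, so palladium takes the -ate form palladate(II).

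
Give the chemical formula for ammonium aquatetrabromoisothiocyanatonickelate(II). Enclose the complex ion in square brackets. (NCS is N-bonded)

Ligands: 1 isothiocyanato (NCS, -1), 4 bromo (Br, -1), 1 aqua (H2O, neutral). Ligand charge sum = -5.
With Ni in oxidation state +2, the complex ion is [Ni...]^3−.
Charge balance with ammonium (+1) requires 1 complex ion per 3 ammonium.

(NH4)3[NiBr4(H2O)(NCS)]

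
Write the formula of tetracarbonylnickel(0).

[Ni(CO)4]

Ligands: 4 carbonyl (CO, neutral). Ligand charge sum = 0.
With Ni in oxidation state 0, the complex ion is [Ni...].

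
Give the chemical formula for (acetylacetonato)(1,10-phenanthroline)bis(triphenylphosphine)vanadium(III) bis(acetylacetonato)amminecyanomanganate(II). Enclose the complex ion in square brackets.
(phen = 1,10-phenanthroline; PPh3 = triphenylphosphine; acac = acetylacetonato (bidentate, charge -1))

[V(acac)(phen)(PPh3)2][Mn(acac)2(CN)(NH3)]2

Cation [V…]: ligand charges -1, V(III) ⇒ ion charge 2+.
Anion [Mn…]: ligand charges -3, Mn(II) ⇒ ion charge 1−.
One 2+ cation requires 2 of the 1− anion.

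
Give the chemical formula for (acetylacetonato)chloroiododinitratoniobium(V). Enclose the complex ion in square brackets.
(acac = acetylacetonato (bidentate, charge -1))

[Nb(acac)ClI(NO3)2]

Ligands: 1 iodo (I, -1), 1 chloro (Cl, -1), 2 nitrato (NO3, -1), 1 acetylacetonato (acac, -1). Ligand charge sum = -5.
With Nb in oxidation state +5, the complex ion is [Nb...].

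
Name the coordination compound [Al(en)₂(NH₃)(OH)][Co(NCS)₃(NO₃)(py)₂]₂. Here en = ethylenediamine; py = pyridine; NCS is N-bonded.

amminebis(ethylenediamine)hydroxoaluminium(III) triisothiocyanatonitratobis(pyridine)cobaltate(III)

Both ions are complex: the cation is named first with the plain metal name, the anion second with the -ate form; each ion's ligands are alphabetised independently.
Aluminium is always +3 in its complexes; the cation's ligand charges sum to -1, so the complex cation is 2+.
With 2 anions per cation, each anion must be 2/2 = 1−.
Anion: ligand charges sum to -4; for the ion to be 1−, Co = +3.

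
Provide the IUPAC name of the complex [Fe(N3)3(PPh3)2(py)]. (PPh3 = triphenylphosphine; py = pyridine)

triazido(pyridine)bis(triphenylphosphine)iron(III)

There is no counter-ion, so the complex is neutral overall.
Ligand charges: 2×triphenylphosphine (neutral), 1×pyridine (neutral), 3×azido (-1 each); total -3. So Fe + (-3) = 0, giving Fe = +3.
Ligands are named alphabetically: azido before pyridine before triphenylphosphine.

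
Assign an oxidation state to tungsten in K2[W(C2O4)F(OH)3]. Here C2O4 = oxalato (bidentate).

+4

2 potassium outside the brackets (+1 each) → the complex ion is 2−.
Ligand charges: 1×C2O4 = -2; 1×F = -1; 3×OH = -3; sum -6.
W + (-6) = 2− ⇒ W is +4.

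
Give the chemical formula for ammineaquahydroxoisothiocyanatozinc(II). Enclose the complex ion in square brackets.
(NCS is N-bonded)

[Zn(H2O)(NCS)(NH3)(OH)]

Ligands: 1 hydroxo (OH, -1), 1 ammine (NH3, neutral), 1 aqua (H2O, neutral), 1 isothiocyanato (NCS, -1). Ligand charge sum = -2.
With Zn in oxidation state +2, the complex ion is [Zn...].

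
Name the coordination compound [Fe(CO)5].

pentacarbonyliron(0)

There is no counter-ion, so the complex is neutral overall.
Ligand charges: 5×carbonyl (neutral); total 0. So Fe + (0) = 0, giving Fe = 0.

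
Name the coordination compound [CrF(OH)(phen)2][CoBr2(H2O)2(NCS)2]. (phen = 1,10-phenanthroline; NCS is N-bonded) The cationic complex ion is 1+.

The complex cation is given as 1+; its ligand charges sum to -2, so Cr = +3.
A 1:1 salt means the anion carries the equal and opposite charge, 1−.
Anion: ligand charges sum to -4; for the ion to be 1−, Co = +3.

fluorohydroxobis(1,10-phenanthroline)chromium(III) diaquadibromodiisothiocyanatocobaltate(III)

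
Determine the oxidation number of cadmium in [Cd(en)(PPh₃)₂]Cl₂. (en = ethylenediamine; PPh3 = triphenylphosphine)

+2

2 chloride outside the brackets (-1 each) → the complex ion is 2+.
Ligand charges: 1×en neutral; 2×PPh3 neutral; sum 0.
Cd + (0) = 2+ ⇒ Cd is +2.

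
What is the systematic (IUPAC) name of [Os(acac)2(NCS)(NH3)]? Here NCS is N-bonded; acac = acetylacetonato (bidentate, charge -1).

bis(acetylacetonato)ammineisothiocyanatoosmium(III)

There is no counter-ion, so the complex is neutral overall.
Ligand charges: 1×ammine (neutral), 1×isothiocyanato (-1 each), 2×acetylacetonato (-1 each); total -3. So Os + (-3) = 0, giving Os = +3.
Ligands are named alphabetically: acetylacetonato before ammine before isothiocyanato.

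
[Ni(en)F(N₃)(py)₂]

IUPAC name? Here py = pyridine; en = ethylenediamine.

There is no counter-ion, so the complex is neutral overall.
Ligand charges: 2×pyridine (neutral), 1×ethylenediamine (neutral), 1×fluoro (-1 each), 1×azido (-1 each); total -2. So Ni + (-2) = 0, giving Ni = +2.
Ligands are named alphabetically: azido before ethylenediamine before fluoro before pyridine.

azido(ethylenediamine)fluorobis(pyridine)nickel(II)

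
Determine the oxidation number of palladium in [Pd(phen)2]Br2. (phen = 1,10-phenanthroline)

2 bromide outside the brackets (-1 each) → the complex ion is 2+.
Ligand charges: 2×phen neutral; sum 0.
Pd + (0) = 2+ ⇒ Pd is +2.

+2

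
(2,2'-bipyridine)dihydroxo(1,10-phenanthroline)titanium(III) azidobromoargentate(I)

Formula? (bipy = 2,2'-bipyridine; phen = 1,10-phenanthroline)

[Ti(bipy)(OH)2(phen)][AgBr(N3)]

Cation [Ti…]: ligand charges -2, Ti(III) ⇒ ion charge 1+.
Anion [Ag…]: ligand charges -2, Ag(I) ⇒ ion charge 1−.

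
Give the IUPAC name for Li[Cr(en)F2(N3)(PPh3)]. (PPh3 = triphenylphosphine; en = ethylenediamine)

The 1 lithium counter-ion carries a total charge of +1, so each complex ion is 1−.
Ligand charges: 1×azido (-1 each), 2×fluoro (-1 each), 1×triphenylphosphine (neutral), 1×ethylenediamine (neutral); total -3. So Cr + (-3) = 1−, giving Cr = +2.
Ligands are named alphabetically: azido before ethylenediamine before fluoro before triphenylphosphine.
The complex ion is anionic, so chromium takes the -ate form chromate(II).

lithium azido(ethylenediamine)difluoro(triphenylphosphine)chromate(II)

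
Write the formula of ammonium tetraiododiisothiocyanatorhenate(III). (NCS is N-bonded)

(NH4)3[ReI4(NCS)2]

Ligands: 4 iodo (I, -1), 2 isothiocyanato (NCS, -1). Ligand charge sum = -6.
With Re in oxidation state +3, the complex ion is [Re...]^3−.
Charge balance with ammonium (+1) requires 1 complex ion per 3 ammonium.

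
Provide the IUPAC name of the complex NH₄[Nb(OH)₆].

ammonium hexahydroxoniobate(V)

The 1 ammonium counter-ion carries a total charge of +1, so each complex ion is 1−.
Ligand charges: 6×hydroxo (-1 each); total -6. So Nb + (-6) = 1−, giving Nb = +5.
The complex ion is anionic, so niobium takes the -ate form niobate(V).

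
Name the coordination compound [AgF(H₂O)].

There is no counter-ion, so the complex is neutral overall.
Ligand charges: 1×aqua (neutral), 1×fluoro (-1 each); total -1. So Ag + (-1) = 0, giving Ag = +1.
Ligands are named alphabetically: aqua before fluoro.

aquafluorosilver(I)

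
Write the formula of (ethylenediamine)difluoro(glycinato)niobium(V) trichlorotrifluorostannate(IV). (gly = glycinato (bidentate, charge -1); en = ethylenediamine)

[Nb(en)F2(gly)][SnCl3F3]

Cation [Nb…]: ligand charges -3, Nb(V) ⇒ ion charge 2+.
Anion [Sn…]: ligand charges -6, Sn(IV) ⇒ ion charge 2−.
One 2+ cation balances one 2− anion.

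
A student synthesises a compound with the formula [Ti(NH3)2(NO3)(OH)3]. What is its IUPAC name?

There is no counter-ion, so the complex is neutral overall.
Ligand charges: 3×hydroxo (-1 each), 2×ammine (neutral), 1×nitrato (-1 each); total -4. So Ti + (-4) = 0, giving Ti = +4.
Ligands are named alphabetically: ammine before hydroxo before nitrato.

diamminetrihydroxonitratotitanium(IV)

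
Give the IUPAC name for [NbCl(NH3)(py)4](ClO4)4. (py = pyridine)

amminechlorotetrakis(pyridine)niobium(V) perchlorate

The 4 perchlorate counter-ions carry a total charge of -4, so each complex ion is 4+.
Ligand charges: 4×pyridine (neutral), 1×chloro (-1 each), 1×ammine (neutral); total -1. So Nb + (-1) = 4+, giving Nb = +5.
Ligands are named alphabetically: ammine before chloro before pyridine.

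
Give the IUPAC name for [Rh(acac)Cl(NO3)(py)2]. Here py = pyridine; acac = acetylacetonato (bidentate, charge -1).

(acetylacetonato)chloronitratobis(pyridine)rhodium(III)

There is no counter-ion, so the complex is neutral overall.
Ligand charges: 2×pyridine (neutral), 1×nitrato (-1 each), 1×acetylacetonato (-1 each), 1×chloro (-1 each); total -3. So Rh + (-3) = 0, giving Rh = +3.
Ligands are named alphabetically: acetylacetonato before chloro before nitrato before pyridine.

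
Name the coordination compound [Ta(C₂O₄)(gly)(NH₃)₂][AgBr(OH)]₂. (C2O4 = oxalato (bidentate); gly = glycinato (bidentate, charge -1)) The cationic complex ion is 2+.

Both ions are complex: the cation is named first with the plain metal name, the anion second with the -ate form; each ion's ligands are alphabetised independently.
The complex cation is given as 2+; its ligand charges sum to -3, so Ta = +5.
With 2 anions per cation, each anion must be 2/2 = 1−.
Anion: ligand charges sum to -2; for the ion to be 1−, Ag = +1.

diammine(glycinato)oxalatotantalum(V) bromohydroxoargentate(I)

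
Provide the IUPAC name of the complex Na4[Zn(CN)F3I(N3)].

The 4 sodium counter-ions carry a total charge of +4, so each complex ion is 4−.
Ligand charges: 1×iodo (-1 each), 1×azido (-1 each), 1×cyano (-1 each), 3×fluoro (-1 each); total -6. So Zn + (-6) = 4−, giving Zn = +2.
The complex ion is anionic, so zinc takes the -ate form zincate(II).

sodium azidocyanotrifluoroiodozincate(II)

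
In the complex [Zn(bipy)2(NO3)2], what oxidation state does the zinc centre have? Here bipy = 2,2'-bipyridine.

No counter-ion: the bracketed complex is neutral.
Ligand charges: 2×bipy neutral; 2×NO3 = -2; sum -2.
Zn + (-2) = 0 ⇒ Zn is +2.

+2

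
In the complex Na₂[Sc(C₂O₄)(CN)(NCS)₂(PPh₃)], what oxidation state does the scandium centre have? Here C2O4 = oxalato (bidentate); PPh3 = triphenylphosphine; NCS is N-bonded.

2 sodium outside the brackets (+1 each) → the complex ion is 2−.
Ligand charges: 1×C2O4 = -2; 1×PPh3 neutral; 2×NCS = -2; 1×CN = -1; sum -5.
Sc + (-5) = 2− ⇒ Sc is +3.

+3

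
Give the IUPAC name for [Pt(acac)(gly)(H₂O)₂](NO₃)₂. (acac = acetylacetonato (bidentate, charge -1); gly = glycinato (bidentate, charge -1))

(acetylacetonato)diaqua(glycinato)platinum(IV) nitrate

The 2 nitrate counter-ions carry a total charge of -2, so each complex ion is 2+.
Ligand charges: 1×acetylacetonato (-1 each), 1×glycinato (-1 each), 2×aqua (neutral); total -2. So Pt + (-2) = 2+, giving Pt = +4.
Ligands are named alphabetically: acetylacetonato before aqua before glycinato.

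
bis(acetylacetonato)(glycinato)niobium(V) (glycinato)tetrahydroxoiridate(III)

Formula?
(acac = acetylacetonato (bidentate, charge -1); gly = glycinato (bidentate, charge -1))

[Nb(acac)2(gly)][Ir(gly)(OH)4]

Cation [Nb…]: ligand charges -3, Nb(V) ⇒ ion charge 2+.
Anion [Ir…]: ligand charges -5, Ir(III) ⇒ ion charge 2−.
One 2+ cation balances one 2− anion.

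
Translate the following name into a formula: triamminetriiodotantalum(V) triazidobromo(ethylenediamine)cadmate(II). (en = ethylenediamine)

Cation [Ta…]: ligand charges -3, Ta(V) ⇒ ion charge 2+.
Anion [Cd…]: ligand charges -4, Cd(II) ⇒ ion charge 2−.
One 2+ cation balances one 2− anion.

[TaI3(NH3)3][CdBr(en)(N3)3]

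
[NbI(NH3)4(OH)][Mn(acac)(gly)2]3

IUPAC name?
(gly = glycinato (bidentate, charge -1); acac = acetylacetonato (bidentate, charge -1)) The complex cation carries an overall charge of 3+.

tetraamminehydroxoiodoniobium(V) (acetylacetonato)bis(glycinato)manganate(II)

Both ions are complex: the cation is named first with the plain metal name, the anion second with the -ate form; each ion's ligands are alphabetised independently.
The complex cation is given as 3+; its ligand charges sum to -2, so Nb = +5.
With 3 anions per cation, each anion must be 3/3 = 1−.
Anion: ligand charges sum to -3; for the ion to be 1−, Mn = +2.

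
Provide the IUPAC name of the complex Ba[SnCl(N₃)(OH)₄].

The 1 barium counter-ion carries a total charge of +2, so each complex ion is 2−.
Ligand charges: 4×hydroxo (-1 each), 1×azido (-1 each), 1×chloro (-1 each); total -6. So Sn + (-6) = 2−, giving Sn = +4.
Ligands are named alphabetically: azido before chloro before hydroxo.
The complex ion is anionic, so tin takes the -ate form stannate(IV).

barium azidochlorotetrahydroxostannate(IV)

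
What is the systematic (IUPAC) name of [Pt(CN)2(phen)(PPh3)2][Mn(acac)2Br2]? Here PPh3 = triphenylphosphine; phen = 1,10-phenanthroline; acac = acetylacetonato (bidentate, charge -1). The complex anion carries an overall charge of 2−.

The complex anion is given as 2−; its ligand charges sum to -4, so Mn = +2.
A 1:1 salt means the cation carries the equal and opposite charge, 2+.
Cation: ligand charges sum to -2; for the ion to be 2+, Pt = +4.

dicyano(1,10-phenanthroline)bis(triphenylphosphine)platinum(IV) bis(acetylacetonato)dibromomanganate(II)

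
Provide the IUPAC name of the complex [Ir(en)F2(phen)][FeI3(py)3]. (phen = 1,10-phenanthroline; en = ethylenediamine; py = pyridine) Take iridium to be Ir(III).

Ir is given as +3; the cation's ligand charges sum to -2, so the complex cation is 1+.
A 1:1 salt means the anion carries the equal and opposite charge, 1−.
Anion: ligand charges sum to -3; for the ion to be 1−, Fe = +2.

(ethylenediamine)difluoro(1,10-phenanthroline)iridium(III) triiodotris(pyridine)ferrate(II)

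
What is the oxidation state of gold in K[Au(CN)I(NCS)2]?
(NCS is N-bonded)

1 potassium outside the brackets (+1 each) → the complex ion is 1−.
Ligand charges: 1×CN = -1; 1×I = -1; 2×NCS = -2; sum -4.
Au + (-4) = 1− ⇒ Au is +3.

+3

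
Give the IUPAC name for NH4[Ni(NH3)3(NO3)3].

ammonium triamminetrinitratonickelate(II)

The 1 ammonium counter-ion carries a total charge of +1, so each complex ion is 1−.
Ligand charges: 3×ammine (neutral), 3×nitrato (-1 each); total -3. So Ni + (-3) = 1−, giving Ni = +2.
Ligands are named alphabetically: ammine before nitrato.
The complex ion is anionic, so nickel takes the -ate form nickelate(II).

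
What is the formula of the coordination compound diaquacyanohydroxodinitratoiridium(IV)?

Ligands: 1 cyano (CN, -1), 2 nitrato (NO3, -1), 1 hydroxo (OH, -1), 2 aqua (H2O, neutral). Ligand charge sum = -4.
With Ir in oxidation state +4, the complex ion is [Ir...].

[Ir(CN)(H2O)2(NO3)2(OH)]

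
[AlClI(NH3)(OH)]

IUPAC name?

amminechlorohydroxoiodoaluminium(III)

There is no counter-ion, so the complex is neutral overall.
Ligand charges: 1×ammine (neutral), 1×iodo (-1 each), 1×chloro (-1 each), 1×hydroxo (-1 each); total -3. So Al + (-3) = 0, giving Al = +3.
Ligands are named alphabetically: ammine before chloro before hydroxo before iodo.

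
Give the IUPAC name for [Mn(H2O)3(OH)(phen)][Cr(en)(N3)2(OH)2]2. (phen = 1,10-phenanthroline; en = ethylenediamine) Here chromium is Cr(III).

triaquahydroxo(1,10-phenanthroline)manganese(III) diazido(ethylenediamine)dihydroxochromate(III)

Cr is given as +3; the anion's ligand charges sum to -4, so the complex anion is 1−.
With 2 anions per cation, the cation must be 2×1 = 2+.
Cation: ligand charges sum to -1; for the ion to be 2+, Mn = +3.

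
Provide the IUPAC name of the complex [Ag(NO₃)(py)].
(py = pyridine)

nitrato(pyridine)silver(I)

There is no counter-ion, so the complex is neutral overall.
Ligand charges: 1×nitrato (-1 each), 1×pyridine (neutral); total -1. So Ag + (-1) = 0, giving Ag = +1.
Ligands are named alphabetically: nitrato before pyridine.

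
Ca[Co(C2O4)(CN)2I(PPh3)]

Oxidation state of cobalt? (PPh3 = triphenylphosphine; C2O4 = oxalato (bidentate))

+3

1 calcium outside the brackets (+2 each) → the complex ion is 2−.
Ligand charges: 1×PPh3 neutral; 1×C2O4 = -2; 1×I = -1; 2×CN = -2; sum -5.
Co + (-5) = 2− ⇒ Co is +3.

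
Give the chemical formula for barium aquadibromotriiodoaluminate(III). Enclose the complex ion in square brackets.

Ligands: 2 bromo (Br, -1), 1 aqua (H2O, neutral), 3 iodo (I, -1). Ligand charge sum = -5.
Charge balance with barium (+2) requires 1 complex ion per 1 barium.

Ba[AlBr2(H2O)I3]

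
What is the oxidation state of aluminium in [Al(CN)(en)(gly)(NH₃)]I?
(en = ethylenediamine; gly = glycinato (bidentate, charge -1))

+3

1 iodide outside the brackets (-1 each) → the complex ion is 1+.
Ligand charges: 1×en neutral; 1×gly = -1; 1×CN = -1; 1×NH3 neutral; sum -2.
Al + (-2) = 1+ ⇒ Al is +3.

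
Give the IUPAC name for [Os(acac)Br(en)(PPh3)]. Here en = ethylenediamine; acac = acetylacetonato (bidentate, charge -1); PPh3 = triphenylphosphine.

(acetylacetonato)bromo(ethylenediamine)(triphenylphosphine)osmium(II)

There is no counter-ion, so the complex is neutral overall.
Ligand charges: 1×ethylenediamine (neutral), 1×acetylacetonato (-1 each), 1×triphenylphosphine (neutral), 1×bromo (-1 each); total -2. So Os + (-2) = 0, giving Os = +2.
Ligands are named alphabetically: acetylacetonato before bromo before ethylenediamine before triphenylphosphine.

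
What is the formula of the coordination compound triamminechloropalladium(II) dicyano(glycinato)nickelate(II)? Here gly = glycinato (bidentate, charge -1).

[PdCl(NH3)3][Ni(CN)2(gly)]

Cation [Pd…]: ligand charges -1, Pd(II) ⇒ ion charge 1+.
Anion [Ni…]: ligand charges -3, Ni(II) ⇒ ion charge 1−.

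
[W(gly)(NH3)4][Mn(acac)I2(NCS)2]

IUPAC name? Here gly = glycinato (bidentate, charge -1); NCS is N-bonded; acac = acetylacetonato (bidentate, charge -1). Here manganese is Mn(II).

Both ions are complex: the cation is named first with the plain metal name, the anion second with the -ate form; each ion's ligands are alphabetised independently.
Mn is given as +2; the anion's ligand charges sum to -5, so the complex anion is 3−.
A 1:1 salt means the cation carries the equal and opposite charge, 3+.
Cation: ligand charges sum to -1; for the ion to be 3+, W = +4.

tetraammine(glycinato)tungsten(IV) (acetylacetonato)diiododiisothiocyanatomanganate(II)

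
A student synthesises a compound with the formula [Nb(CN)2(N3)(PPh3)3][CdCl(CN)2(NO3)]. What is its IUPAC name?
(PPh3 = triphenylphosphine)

azidodicyanotris(triphenylphosphine)niobium(V) chlorodicyanonitratocadmate(II)

Both ions are complex: the cation is named first with the plain metal name, the anion second with the -ate form; each ion's ligands are alphabetised independently.
Cadmium is always +2 in its complexes; the anion's ligand charges sum to -4, so the complex anion is 2−.
A 1:1 salt means the cation carries the equal and opposite charge, 2+.
Cation: ligand charges sum to -3; for the ion to be 2+, Nb = +5.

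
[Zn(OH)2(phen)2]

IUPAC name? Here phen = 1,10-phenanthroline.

dihydroxobis(1,10-phenanthroline)zinc(II)

There is no counter-ion, so the complex is neutral overall.
Ligand charges: 2×hydroxo (-1 each), 2×1,10-phenanthroline (neutral); total -2. So Zn + (-2) = 0, giving Zn = +2.
Ligands are named alphabetically: hydroxo before phenanthroline.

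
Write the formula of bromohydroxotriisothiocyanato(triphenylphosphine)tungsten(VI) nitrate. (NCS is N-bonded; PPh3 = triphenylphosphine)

Ligands: 1 hydroxo (OH, -1), 1 bromo (Br, -1), 3 isothiocyanato (NCS, -1), 1 triphenylphosphine (PPh3, neutral). Ligand charge sum = -5.
Charge balance with nitrate (-1) requires 1 complex ion per 1 nitrate.

[WBr(NCS)3(OH)(PPh3)]NO3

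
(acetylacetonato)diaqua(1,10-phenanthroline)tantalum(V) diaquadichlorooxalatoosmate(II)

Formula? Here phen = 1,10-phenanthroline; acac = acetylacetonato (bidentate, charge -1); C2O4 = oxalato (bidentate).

Cation [Ta…]: ligand charges -1, Ta(V) ⇒ ion charge 4+.
Anion [Os…]: ligand charges -4, Os(II) ⇒ ion charge 2−.

[Ta(acac)(H2O)2(phen)][Os(C2O4)Cl2(H2O)2]2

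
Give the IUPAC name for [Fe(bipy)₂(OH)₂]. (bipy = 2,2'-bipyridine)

bis(2,2'-bipyridine)dihydroxoiron(II)

There is no counter-ion, so the complex is neutral overall.
Ligand charges: 2×2,2'-bipyridine (neutral), 2×hydroxo (-1 each); total -2. So Fe + (-2) = 0, giving Fe = +2.
Ligands are named alphabetically: bipyridine before hydroxo.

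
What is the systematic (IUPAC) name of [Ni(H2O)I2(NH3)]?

ammineaquadiiodonickel(II)

There is no counter-ion, so the complex is neutral overall.
Ligand charges: 1×aqua (neutral), 2×iodo (-1 each), 1×ammine (neutral); total -2. So Ni + (-2) = 0, giving Ni = +2.
Ligands are named alphabetically: ammine before aqua before iodo.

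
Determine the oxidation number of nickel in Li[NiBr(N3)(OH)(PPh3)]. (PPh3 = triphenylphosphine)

1 lithium outside the brackets (+1 each) → the complex ion is 1−.
Ligand charges: 1×N3 = -1; 1×OH = -1; 1×Br = -1; 1×PPh3 neutral; sum -3.
Ni + (-3) = 1− ⇒ Ni is +2.

+2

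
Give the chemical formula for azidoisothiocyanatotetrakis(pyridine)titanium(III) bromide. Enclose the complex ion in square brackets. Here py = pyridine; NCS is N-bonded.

Ligands: 1 azido (N3, -1), 4 pyridine (py, neutral), 1 isothiocyanato (NCS, -1). Ligand charge sum = -2.
Charge balance with bromide (-1) requires 1 complex ion per 1 bromide.

[Ti(N3)(NCS)(py)4]Br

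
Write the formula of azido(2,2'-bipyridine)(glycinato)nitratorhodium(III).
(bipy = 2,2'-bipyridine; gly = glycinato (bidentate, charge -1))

Ligands: 1 azido (N3, -1), 1 nitrato (NO3, -1), 1 2,2'-bipyridine (bipy, neutral), 1 glycinato (gly, -1). Ligand charge sum = -3.
With Rh in oxidation state +3, the complex ion is [Rh...].

[Rh(bipy)(gly)(N3)(NO3)]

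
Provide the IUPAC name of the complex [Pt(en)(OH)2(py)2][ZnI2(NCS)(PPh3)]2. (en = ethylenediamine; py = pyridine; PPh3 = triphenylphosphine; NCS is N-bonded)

(ethylenediamine)dihydroxobis(pyridine)platinum(IV) diiodoisothiocyanato(triphenylphosphine)zincate(II)

Both ions are complex: the cation is named first with the plain metal name, the anion second with the -ate form; each ion's ligands are alphabetised independently.
Zinc is always +2 in its complexes; the anion's ligand charges sum to -3, so the complex anion is 1−.
With 2 anions per cation, the cation must be 2×1 = 2+.
Cation: ligand charges sum to -2; for the ion to be 2+, Pt = +4.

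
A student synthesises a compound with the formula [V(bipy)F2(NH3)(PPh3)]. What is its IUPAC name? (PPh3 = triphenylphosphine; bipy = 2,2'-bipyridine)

There is no counter-ion, so the complex is neutral overall.
Ligand charges: 1×triphenylphosphine (neutral), 1×2,2'-bipyridine (neutral), 1×ammine (neutral), 2×fluoro (-1 each); total -2. So V + (-2) = 0, giving V = +2.
Ligands are named alphabetically: ammine before bipyridine before fluoro before triphenylphosphine.

ammine(2,2'-bipyridine)difluoro(triphenylphosphine)vanadium(II)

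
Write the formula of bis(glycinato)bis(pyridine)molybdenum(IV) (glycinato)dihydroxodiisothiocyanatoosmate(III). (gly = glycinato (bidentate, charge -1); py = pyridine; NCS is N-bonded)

[Mo(gly)2(py)2][Os(gly)(NCS)2(OH)2]

Cation [Mo…]: ligand charges -2, Mo(IV) ⇒ ion charge 2+.
Anion [Os…]: ligand charges -5, Os(III) ⇒ ion charge 2−.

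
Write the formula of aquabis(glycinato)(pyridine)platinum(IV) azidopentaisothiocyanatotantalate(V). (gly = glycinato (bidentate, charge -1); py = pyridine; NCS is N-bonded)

Cation [Pt…]: ligand charges -2, Pt(IV) ⇒ ion charge 2+.
Anion [Ta…]: ligand charges -6, Ta(V) ⇒ ion charge 1−.

[Pt(gly)2(H2O)(py)][Ta(N3)(NCS)5]2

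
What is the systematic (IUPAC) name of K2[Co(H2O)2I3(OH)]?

potassium diaquahydroxotriiodocobaltate(II)

The 2 potassium counter-ions carry a total charge of +2, so each complex ion is 2−.
Ligand charges: 2×aqua (neutral), 3×iodo (-1 each), 1×hydroxo (-1 each); total -4. So Co + (-4) = 2−, giving Co = +2.
Ligands are named alphabetically: aqua before hydroxo before iodo.
The complex ion is anionic, so cobalt takes the -ate form cobaltate(II).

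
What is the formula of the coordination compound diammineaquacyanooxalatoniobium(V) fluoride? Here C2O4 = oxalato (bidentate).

[Nb(C2O4)(CN)(H2O)(NH3)2]F2

Ligands: 2 ammine (NH3, neutral), 1 aqua (H2O, neutral), 1 cyano (CN, -1), 1 oxalato (C2O4, -2). Ligand charge sum = -3.
With Nb in oxidation state +5, the complex ion is [Nb...]^2+.
Charge balance with fluoride (-1) requires 1 complex ion per 2 fluoride.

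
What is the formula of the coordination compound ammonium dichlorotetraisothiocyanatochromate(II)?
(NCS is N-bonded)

(NH4)4[CrCl2(NCS)4]

Ligands: 2 chloro (Cl, -1), 4 isothiocyanato (NCS, -1). Ligand charge sum = -6.
Charge balance with ammonium (+1) requires 1 complex ion per 4 ammonium.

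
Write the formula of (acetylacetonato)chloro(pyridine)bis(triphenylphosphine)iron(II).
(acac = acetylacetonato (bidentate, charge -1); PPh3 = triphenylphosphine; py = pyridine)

Ligands: 1 acetylacetonato (acac, -1), 1 chloro (Cl, -1), 2 triphenylphosphine (PPh3, neutral), 1 pyridine (py, neutral). Ligand charge sum = -2.
With Fe in oxidation state +2, the complex ion is [Fe...].

[Fe(acac)Cl(PPh3)2(py)]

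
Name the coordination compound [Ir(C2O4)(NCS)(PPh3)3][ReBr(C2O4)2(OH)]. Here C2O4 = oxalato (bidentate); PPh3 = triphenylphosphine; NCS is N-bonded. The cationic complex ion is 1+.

isothiocyanatooxalatotris(triphenylphosphine)iridium(IV) bromohydroxodioxalatorhenate(V)

Both ions are complex: the cation is named first with the plain metal name, the anion second with the -ate form; each ion's ligands are alphabetised independently.
The complex cation is given as 1+; its ligand charges sum to -3, so Ir = +4.
A 1:1 salt means the anion carries the equal and opposite charge, 1−.
Anion: ligand charges sum to -6; for the ion to be 1−, Re = +5.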